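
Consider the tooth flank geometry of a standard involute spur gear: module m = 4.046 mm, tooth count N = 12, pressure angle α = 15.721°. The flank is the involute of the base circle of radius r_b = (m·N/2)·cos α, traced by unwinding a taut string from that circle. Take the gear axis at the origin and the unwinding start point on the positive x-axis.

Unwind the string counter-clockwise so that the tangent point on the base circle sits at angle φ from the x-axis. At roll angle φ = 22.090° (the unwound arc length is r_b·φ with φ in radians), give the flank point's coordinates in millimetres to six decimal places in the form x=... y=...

x=25.040631 y=0.439793

pitch radius r_p = m·N/2 = 4.046·12/2 = 24.276000
base radius r_b = r_p·cos α = 24.276000·cos 15.721° = 23.367896
roll angle φ = 22.090° = 0.38554323 rad
x = r_b·(cos φ + φ·sin φ) = 23.367896·(0.92659428 + 0.38554323·0.37606255) = 25.040631
y = r_b·(sin φ − φ·cos φ) = 23.367896·(0.37606255 − 0.38554323·0.92659428) = 0.439793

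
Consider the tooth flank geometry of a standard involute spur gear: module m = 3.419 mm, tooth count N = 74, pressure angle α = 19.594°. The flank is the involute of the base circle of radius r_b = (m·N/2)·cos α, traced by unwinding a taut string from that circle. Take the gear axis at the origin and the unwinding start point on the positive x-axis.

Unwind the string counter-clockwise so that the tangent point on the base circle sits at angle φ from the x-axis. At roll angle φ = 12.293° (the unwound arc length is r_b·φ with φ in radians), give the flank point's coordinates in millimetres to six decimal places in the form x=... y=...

x=121.889107 y=0.390552

pitch radius r_p = m·N/2 = 3.419·74/2 = 126.503000
base radius r_b = r_p·cos α = 126.503000·cos 19.594° = 119.177537
roll angle φ = 12.293° = 0.21455332 rad
x = r_b·(cos φ + φ·sin φ) = 119.177537·(0.97707159 + 0.21455332·0.21291102) = 121.889107
y = r_b·(sin φ − φ·cos φ) = 119.177537·(0.21291102 − 0.21455332·0.97707159) = 0.390552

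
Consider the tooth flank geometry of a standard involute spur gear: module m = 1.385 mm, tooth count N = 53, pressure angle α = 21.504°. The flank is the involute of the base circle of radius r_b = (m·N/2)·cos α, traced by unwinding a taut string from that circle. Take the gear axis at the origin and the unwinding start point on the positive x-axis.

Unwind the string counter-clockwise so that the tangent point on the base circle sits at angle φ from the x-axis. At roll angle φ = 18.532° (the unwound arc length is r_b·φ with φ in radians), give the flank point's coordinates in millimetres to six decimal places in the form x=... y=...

x=35.887469 y=0.381144

pitch radius r_p = m·N/2 = 1.385·53/2 = 36.702500
base radius r_b = r_p·cos α = 36.702500·cos 21.504° = 34.147712
roll angle φ = 18.532° = 0.32344442 rad
x = r_b·(cos φ + φ·sin φ) = 34.147712·(0.94814629 + 0.32344442·0.31783425) = 35.887469
y = r_b·(sin φ − φ·cos φ) = 34.147712·(0.31783425 − 0.32344442·0.94814629) = 0.381144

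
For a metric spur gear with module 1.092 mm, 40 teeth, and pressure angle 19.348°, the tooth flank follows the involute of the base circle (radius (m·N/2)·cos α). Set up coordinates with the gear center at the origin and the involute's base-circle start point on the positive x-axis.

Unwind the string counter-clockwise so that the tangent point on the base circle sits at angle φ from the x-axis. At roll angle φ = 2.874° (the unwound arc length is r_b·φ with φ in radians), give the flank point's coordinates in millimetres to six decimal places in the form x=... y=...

x=20.632466 y=0.000867

pitch radius r_p = m·N/2 = 1.092·40/2 = 21.840000
base radius r_b = r_p·cos α = 21.840000·cos 19.348° = 20.606558
roll angle φ = 2.874° = 0.05016076 rad
x = r_b·(cos φ + φ·sin φ) = 20.606558·(0.99874221 + 0.05016076·0.05013973) = 20.632466
y = r_b·(sin φ − φ·cos φ) = 20.606558·(0.05013973 − 0.05016076·0.99874221) = 0.000867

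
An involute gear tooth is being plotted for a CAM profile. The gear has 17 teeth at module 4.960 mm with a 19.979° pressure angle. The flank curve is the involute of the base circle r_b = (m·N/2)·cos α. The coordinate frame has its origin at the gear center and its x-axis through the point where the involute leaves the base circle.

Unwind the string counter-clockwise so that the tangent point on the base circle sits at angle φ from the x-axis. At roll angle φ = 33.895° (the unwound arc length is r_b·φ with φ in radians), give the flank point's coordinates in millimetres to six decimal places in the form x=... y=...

pitch radius r_p = m·N/2 = 4.960·17/2 = 42.160000
base radius r_b = r_p·cos α = 42.160000·cos 19.979° = 39.622723
roll angle φ = 33.895° = 0.59157935 rad
x = r_b·(cos φ + φ·sin φ) = 39.622723·(0.83006095 + 0.59157935·0.55767267) = 45.961115
y = r_b·(sin φ − φ·cos φ) = 39.622723·(0.55767267 − 0.59157935·0.83006095) = 2.639894

x=45.961115 y=2.639894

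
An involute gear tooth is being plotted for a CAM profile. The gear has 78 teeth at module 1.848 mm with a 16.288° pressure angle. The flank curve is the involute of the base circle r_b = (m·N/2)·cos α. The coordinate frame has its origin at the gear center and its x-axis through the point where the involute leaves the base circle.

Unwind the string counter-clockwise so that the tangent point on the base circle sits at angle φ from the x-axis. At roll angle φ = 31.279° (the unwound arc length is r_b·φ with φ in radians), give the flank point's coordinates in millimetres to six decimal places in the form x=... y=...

x=78.732632 y=3.641219

pitch radius r_p = m·N/2 = 1.848·78/2 = 72.072000
base radius r_b = r_p·cos α = 72.072000·cos 16.288° = 69.179322
roll angle φ = 31.279° = 0.54592154 rad
x = r_b·(cos φ + φ·sin φ) = 69.179322·(0.85464919 + 0.54592154·0.51920590) = 78.732632
y = r_b·(sin φ − φ·cos φ) = 69.179322·(0.51920590 − 0.54592154·0.85464919) = 3.641219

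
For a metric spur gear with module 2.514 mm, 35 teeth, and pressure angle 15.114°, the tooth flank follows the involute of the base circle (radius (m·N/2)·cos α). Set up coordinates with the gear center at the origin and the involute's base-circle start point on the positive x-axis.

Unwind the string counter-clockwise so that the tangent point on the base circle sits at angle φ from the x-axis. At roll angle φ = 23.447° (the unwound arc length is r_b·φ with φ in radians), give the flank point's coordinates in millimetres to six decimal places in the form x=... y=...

pitch radius r_p = m·N/2 = 2.514·35/2 = 43.995000
base radius r_b = r_p·cos α = 43.995000·cos 15.114° = 42.473167
roll angle φ = 23.447° = 0.40922735 rad
x = r_b·(cos φ + φ·sin φ) = 42.473167·(0.91742853 + 0.40922735·0.39790060) = 45.882078
y = r_b·(sin φ − φ·cos φ) = 42.473167·(0.39790060 − 0.40922735·0.91742853) = 0.954106

x=45.882078 y=0.954106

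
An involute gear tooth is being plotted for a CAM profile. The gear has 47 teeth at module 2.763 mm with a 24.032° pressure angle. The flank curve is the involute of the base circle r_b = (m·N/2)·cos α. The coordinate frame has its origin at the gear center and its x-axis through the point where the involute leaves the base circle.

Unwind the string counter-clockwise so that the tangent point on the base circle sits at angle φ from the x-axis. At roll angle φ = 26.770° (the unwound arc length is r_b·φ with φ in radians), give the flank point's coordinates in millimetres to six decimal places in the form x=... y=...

pitch radius r_p = m·N/2 = 2.763·47/2 = 64.930500
base radius r_b = r_p·cos α = 64.930500·cos 24.032° = 59.302204
roll angle φ = 26.770° = 0.46722464 rad
x = r_b·(cos φ + φ·sin φ) = 59.302204·(0.89282178 + 0.46722464·0.45041012) = 65.426016
y = r_b·(sin φ − φ·cos φ) = 59.302204·(0.45041012 − 0.46722464·0.89282178) = 1.972497

x=65.426016 y=1.972497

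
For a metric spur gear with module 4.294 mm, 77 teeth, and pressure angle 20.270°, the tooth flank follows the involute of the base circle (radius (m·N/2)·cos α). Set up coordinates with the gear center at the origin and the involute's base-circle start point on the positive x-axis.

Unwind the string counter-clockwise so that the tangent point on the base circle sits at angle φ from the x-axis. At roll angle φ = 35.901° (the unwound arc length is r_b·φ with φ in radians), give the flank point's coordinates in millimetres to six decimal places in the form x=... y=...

pitch radius r_p = m·N/2 = 4.294·77/2 = 165.319000
base radius r_b = r_p·cos α = 165.319000·cos 20.270° = 155.080871
roll angle φ = 35.901° = 0.62659065 rad
x = r_b·(cos φ + φ·sin φ) = 155.080871·(0.81003141 + 0.62659065·0.58638649) = 182.600856
y = r_b·(sin φ − φ·cos φ) = 155.080871·(0.58638649 − 0.62659065·0.81003141) = 12.224775

x=182.600856 y=12.224775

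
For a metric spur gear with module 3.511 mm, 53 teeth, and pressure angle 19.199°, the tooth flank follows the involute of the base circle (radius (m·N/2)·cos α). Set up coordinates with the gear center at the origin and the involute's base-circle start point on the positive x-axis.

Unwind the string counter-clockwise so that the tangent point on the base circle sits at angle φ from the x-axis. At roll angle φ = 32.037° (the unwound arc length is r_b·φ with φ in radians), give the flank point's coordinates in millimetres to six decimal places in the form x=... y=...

x=100.547375 y=4.961939

pitch radius r_p = m·N/2 = 3.511·53/2 = 93.041500
base radius r_b = r_p·cos α = 93.041500·cos 19.199° = 87.866728
roll angle φ = 32.037° = 0.55915113 rad
x = r_b·(cos φ + φ·sin φ) = 87.866728·(0.84770571 + 0.55915113·0.53046680) = 100.547375
y = r_b·(sin φ − φ·cos φ) = 87.866728·(0.53046680 − 0.55915113·0.84770571) = 4.961939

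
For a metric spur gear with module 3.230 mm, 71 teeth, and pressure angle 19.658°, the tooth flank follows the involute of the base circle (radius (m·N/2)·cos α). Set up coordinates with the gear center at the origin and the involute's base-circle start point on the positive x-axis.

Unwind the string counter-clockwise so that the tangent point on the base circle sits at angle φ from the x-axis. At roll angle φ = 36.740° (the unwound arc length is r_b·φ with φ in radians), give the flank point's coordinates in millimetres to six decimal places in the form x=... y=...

x=127.951638 y=9.105760

pitch radius r_p = m·N/2 = 3.230·71/2 = 114.665000
base radius r_b = r_p·cos α = 114.665000·cos 19.658° = 107.982025
roll angle φ = 36.740° = 0.64123397 rad
x = r_b·(cos φ + φ·sin φ) = 107.982025·(0.80135823 + 0.64123397·0.59818475) = 127.951638
y = r_b·(sin φ − φ·cos φ) = 107.982025·(0.59818475 − 0.64123397·0.80135823) = 9.105760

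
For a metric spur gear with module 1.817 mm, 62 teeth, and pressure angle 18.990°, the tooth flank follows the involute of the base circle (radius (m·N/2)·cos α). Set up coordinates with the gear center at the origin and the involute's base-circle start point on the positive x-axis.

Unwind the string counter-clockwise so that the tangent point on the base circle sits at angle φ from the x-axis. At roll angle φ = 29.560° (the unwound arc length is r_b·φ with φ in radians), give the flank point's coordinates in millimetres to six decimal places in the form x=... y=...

pitch radius r_p = m·N/2 = 1.817·62/2 = 56.327000
base radius r_b = r_p·cos α = 56.327000·cos 18.990° = 53.261425
roll angle φ = 29.560° = 0.51591933 rad
x = r_b·(cos φ + φ·sin φ) = 53.261425·(0.86983955 + 0.51591933·0.49333472) = 59.885041
y = r_b·(sin φ − φ·cos φ) = 53.261425·(0.49333472 − 0.51591933·0.86983955) = 2.373739

x=59.885041 y=2.373739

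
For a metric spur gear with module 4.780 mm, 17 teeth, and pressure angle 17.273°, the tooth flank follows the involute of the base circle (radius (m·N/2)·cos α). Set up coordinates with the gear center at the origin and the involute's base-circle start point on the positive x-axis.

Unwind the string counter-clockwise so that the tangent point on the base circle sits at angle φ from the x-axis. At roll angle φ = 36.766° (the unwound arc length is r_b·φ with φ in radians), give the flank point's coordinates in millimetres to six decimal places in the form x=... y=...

pitch radius r_p = m·N/2 = 4.780·17/2 = 40.630000
base radius r_b = r_p·cos α = 40.630000·cos 17.273° = 38.797621
roll angle φ = 36.766° = 0.64168775 rad
x = r_b·(cos φ + φ·sin φ) = 38.797621·(0.80108670 + 0.64168775·0.59854833) = 45.981692
y = r_b·(sin φ − φ·cos φ) = 38.797621·(0.59854833 − 0.64168775·0.80108670) = 3.278430

x=45.981692 y=3.278430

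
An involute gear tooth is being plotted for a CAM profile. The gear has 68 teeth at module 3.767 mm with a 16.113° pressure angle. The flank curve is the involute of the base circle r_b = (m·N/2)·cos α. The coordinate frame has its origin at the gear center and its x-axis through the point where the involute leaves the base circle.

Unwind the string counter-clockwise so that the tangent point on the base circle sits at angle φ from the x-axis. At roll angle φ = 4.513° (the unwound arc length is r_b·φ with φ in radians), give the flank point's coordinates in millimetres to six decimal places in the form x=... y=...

pitch radius r_p = m·N/2 = 3.767·68/2 = 128.078000
base radius r_b = r_p·cos α = 128.078000·cos 16.113° = 123.046611
roll angle φ = 4.513° = 0.07876671 rad
x = r_b·(cos φ + φ·sin φ) = 123.046611·(0.99689951 + 0.07876671·0.07868529) = 123.427721
y = r_b·(sin φ − φ·cos φ) = 123.046611·(0.07868529 − 0.07876671·0.99689951) = 0.020031

x=123.427721 y=0.020031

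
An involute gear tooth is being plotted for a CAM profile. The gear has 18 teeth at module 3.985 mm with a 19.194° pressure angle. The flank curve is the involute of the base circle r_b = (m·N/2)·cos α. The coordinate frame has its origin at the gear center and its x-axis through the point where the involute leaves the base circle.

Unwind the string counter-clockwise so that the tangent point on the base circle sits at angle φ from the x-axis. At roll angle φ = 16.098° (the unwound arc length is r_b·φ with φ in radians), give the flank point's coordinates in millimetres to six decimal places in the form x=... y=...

x=35.181930 y=0.248443

pitch radius r_p = m·N/2 = 3.985·18/2 = 35.865000
base radius r_b = r_p·cos α = 35.865000·cos 19.194° = 33.871293
roll angle φ = 16.098° = 0.28096310 rad
x = r_b·(cos φ + φ·sin φ) = 33.871293·(0.96078883 + 0.28096310·0.27728112) = 35.181930
y = r_b·(sin φ − φ·cos φ) = 33.871293·(0.27728112 − 0.28096310·0.96078883) = 0.248443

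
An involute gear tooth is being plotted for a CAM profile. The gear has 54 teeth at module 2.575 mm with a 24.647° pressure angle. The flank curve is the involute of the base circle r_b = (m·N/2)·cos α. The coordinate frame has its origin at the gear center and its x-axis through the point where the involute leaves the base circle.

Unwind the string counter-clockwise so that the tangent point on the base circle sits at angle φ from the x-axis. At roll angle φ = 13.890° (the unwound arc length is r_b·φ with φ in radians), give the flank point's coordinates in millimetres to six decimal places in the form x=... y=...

pitch radius r_p = m·N/2 = 2.575·54/2 = 69.525000
base radius r_b = r_p·cos α = 69.525000·cos 24.647° = 63.190878
roll angle φ = 13.890° = 0.24242623 rad
x = r_b·(cos φ + φ·sin φ) = 63.190878·(0.97075839 + 0.24242623·0.24005862) = 65.020564
y = r_b·(sin φ − φ·cos φ) = 63.190878·(0.24005862 − 0.24242623·0.97075839) = 0.298344

x=65.020564 y=0.298344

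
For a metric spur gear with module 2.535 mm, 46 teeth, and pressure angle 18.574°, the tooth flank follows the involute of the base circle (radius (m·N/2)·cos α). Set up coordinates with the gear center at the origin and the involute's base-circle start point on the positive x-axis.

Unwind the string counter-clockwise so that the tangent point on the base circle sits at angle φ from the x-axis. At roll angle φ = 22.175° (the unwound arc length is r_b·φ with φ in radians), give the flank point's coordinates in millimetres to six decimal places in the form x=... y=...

pitch radius r_p = m·N/2 = 2.535·46/2 = 58.305000
base radius r_b = r_p·cos α = 58.305000·cos 18.574° = 55.268070
roll angle φ = 22.175° = 0.38702676 rad
x = r_b·(cos φ + φ·sin φ) = 55.268070·(0.92603536 + 0.38702676·0.37743676) = 59.253644
y = r_b·(sin φ − φ·cos φ) = 55.268070·(0.37743676 − 0.38702676·0.92603536) = 1.052099

x=59.253644 y=1.052099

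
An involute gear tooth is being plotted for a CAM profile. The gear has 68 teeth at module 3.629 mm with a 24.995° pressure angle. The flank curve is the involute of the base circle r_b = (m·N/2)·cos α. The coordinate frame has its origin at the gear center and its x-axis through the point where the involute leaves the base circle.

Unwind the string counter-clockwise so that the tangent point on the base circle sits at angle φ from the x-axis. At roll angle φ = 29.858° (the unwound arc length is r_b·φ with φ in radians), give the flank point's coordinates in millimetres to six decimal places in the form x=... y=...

x=125.999452 y=5.133483

pitch radius r_p = m·N/2 = 3.629·68/2 = 123.386000
base radius r_b = r_p·cos α = 123.386000·cos 24.995° = 111.830243
roll angle φ = 29.858° = 0.52112041 rad
x = r_b·(cos φ + φ·sin φ) = 111.830243·(0.86726193 + 0.52112041·0.49785214) = 125.999452
y = r_b·(sin φ − φ·cos φ) = 111.830243·(0.49785214 − 0.52112041·0.86726193) = 5.133483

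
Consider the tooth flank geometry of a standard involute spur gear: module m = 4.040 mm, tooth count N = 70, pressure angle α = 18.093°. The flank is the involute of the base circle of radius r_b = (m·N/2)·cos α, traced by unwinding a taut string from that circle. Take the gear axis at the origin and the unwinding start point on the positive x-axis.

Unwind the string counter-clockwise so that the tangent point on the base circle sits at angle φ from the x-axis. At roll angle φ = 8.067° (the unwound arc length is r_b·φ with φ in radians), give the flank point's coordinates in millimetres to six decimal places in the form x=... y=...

x=135.733912 y=0.124799

pitch radius r_p = m·N/2 = 4.040·70/2 = 141.400000
base radius r_b = r_p·cos α = 141.400000·cos 18.093° = 134.408290
roll angle φ = 8.067° = 0.14079571 rad
x = r_b·(cos φ + φ·sin φ) = 134.408290·(0.99010465 + 0.14079571·0.14033100) = 135.733912
y = r_b·(sin φ − φ·cos φ) = 134.408290·(0.14033100 − 0.14079571·0.99010465) = 0.124799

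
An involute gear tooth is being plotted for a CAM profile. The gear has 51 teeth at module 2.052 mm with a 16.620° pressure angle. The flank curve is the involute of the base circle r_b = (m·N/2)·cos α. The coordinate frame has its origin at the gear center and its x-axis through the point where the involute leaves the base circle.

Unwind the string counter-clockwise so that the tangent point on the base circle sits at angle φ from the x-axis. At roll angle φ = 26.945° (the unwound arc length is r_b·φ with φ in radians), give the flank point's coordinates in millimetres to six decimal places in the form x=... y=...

x=55.381686 y=1.700176

pitch radius r_p = m·N/2 = 2.052·51/2 = 52.326000
base radius r_b = r_p·cos α = 52.326000·cos 16.620° = 50.139966
roll angle φ = 26.945° = 0.47027897 rad
x = r_b·(cos φ + φ·sin φ) = 50.139966·(0.89144191 + 0.47027897·0.45313499) = 55.381686
y = r_b·(sin φ − φ·cos φ) = 50.139966·(0.45313499 − 0.47027897·0.89144191) = 1.700176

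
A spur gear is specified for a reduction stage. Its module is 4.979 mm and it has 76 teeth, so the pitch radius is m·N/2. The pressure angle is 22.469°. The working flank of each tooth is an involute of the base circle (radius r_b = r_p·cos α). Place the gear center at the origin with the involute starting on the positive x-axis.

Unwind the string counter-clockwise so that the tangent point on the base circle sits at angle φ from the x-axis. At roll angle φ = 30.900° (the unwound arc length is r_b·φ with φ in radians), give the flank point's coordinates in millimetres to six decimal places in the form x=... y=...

x=198.445970 y=8.878511

pitch radius r_p = m·N/2 = 4.979·76/2 = 189.202000
base radius r_b = r_p·cos α = 189.202000·cos 22.469° = 174.839004
roll angle φ = 30.900° = 0.53930674 rad
x = r_b·(cos φ + φ·sin φ) = 174.839004·(0.85806491 + 0.53930674·0.51354125) = 198.445970
y = r_b·(sin φ − φ·cos φ) = 174.839004·(0.51354125 − 0.53930674·0.85806491) = 8.878511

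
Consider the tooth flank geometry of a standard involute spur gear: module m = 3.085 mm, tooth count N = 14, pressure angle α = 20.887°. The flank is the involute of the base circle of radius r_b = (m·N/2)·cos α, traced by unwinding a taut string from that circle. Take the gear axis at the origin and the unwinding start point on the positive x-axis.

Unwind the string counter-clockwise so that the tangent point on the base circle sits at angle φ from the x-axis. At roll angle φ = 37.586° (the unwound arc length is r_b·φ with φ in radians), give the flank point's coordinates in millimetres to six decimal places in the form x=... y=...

x=24.061096 y=1.818094

pitch radius r_p = m·N/2 = 3.085·14/2 = 21.595000
base radius r_b = r_p·cos α = 21.595000·cos 20.887° = 20.175893
roll angle φ = 37.586° = 0.65599945 rad
x = r_b·(cos φ + φ·sin φ) = 20.175893·(0.79243871 + 0.65599945·0.60995155) = 24.061096
y = r_b·(sin φ − φ·cos φ) = 20.175893·(0.60995155 − 0.65599945·0.79243871) = 1.818094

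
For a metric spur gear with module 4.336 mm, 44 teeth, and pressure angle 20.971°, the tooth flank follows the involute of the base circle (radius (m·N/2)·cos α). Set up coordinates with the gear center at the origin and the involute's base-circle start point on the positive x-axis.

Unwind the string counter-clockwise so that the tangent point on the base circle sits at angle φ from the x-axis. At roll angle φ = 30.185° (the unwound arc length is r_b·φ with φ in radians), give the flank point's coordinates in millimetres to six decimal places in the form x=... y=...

x=100.589878 y=4.222119

pitch radius r_p = m·N/2 = 4.336·44/2 = 95.392000
base radius r_b = r_p·cos α = 95.392000·cos 20.971° = 89.073395
roll angle φ = 30.185° = 0.52682763 rad
x = r_b·(cos φ + φ·sin φ) = 89.073395·(0.86440646 + 0.52682763·0.50279366) = 100.589878
y = r_b·(sin φ − φ·cos φ) = 89.073395·(0.50279366 − 0.52682763·0.86440646) = 4.222119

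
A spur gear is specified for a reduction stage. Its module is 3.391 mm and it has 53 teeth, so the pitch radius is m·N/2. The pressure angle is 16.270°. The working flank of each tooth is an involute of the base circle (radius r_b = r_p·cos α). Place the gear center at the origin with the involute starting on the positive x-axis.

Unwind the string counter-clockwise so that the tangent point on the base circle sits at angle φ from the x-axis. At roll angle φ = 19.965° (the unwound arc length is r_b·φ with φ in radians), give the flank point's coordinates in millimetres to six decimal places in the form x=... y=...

x=91.341883 y=1.201876

pitch radius r_p = m·N/2 = 3.391·53/2 = 89.861500
base radius r_b = r_p·cos α = 89.861500·cos 16.270° = 86.262737
roll angle φ = 19.965° = 0.34845499 rad
x = r_b·(cos φ + φ·sin φ) = 86.262737·(0.93990137 + 0.34845499·0.34144605) = 91.341883
y = r_b·(sin φ − φ·cos φ) = 86.262737·(0.34144605 − 0.34845499·0.93990137) = 1.201876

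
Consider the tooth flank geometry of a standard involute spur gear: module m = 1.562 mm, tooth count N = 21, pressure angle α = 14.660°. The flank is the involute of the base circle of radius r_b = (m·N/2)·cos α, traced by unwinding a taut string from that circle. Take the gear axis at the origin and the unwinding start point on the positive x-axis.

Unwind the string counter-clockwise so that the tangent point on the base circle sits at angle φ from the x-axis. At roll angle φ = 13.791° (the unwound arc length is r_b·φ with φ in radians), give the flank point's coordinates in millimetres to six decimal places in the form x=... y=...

pitch radius r_p = m·N/2 = 1.562·21/2 = 16.401000
base radius r_b = r_p·cos α = 16.401000·cos 14.660° = 15.867060
roll angle φ = 13.791° = 0.24069836 rad
x = r_b·(cos φ + φ·sin φ) = 15.867060·(0.97117174 + 0.24069836·0.23838091) = 16.320059
y = r_b·(sin φ − φ·cos φ) = 15.867060·(0.23838091 − 0.24069836·0.97117174) = 0.073329

x=16.320059 y=0.073329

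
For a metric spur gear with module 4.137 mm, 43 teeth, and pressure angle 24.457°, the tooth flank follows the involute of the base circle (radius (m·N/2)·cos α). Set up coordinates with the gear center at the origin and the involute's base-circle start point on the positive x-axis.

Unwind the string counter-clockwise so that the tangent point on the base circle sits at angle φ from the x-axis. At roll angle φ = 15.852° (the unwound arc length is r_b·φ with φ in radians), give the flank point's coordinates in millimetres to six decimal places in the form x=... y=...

x=84.004333 y=0.567192

pitch radius r_p = m·N/2 = 4.137·43/2 = 88.945500
base radius r_b = r_p·cos α = 88.945500·cos 24.457° = 80.964619
roll angle φ = 15.852° = 0.27666959 rad
x = r_b·(cos φ + φ·sin φ) = 80.964619·(0.96197048 + 0.27666959·0.27315342) = 84.004333
y = r_b·(sin φ − φ·cos φ) = 80.964619·(0.27315342 − 0.27666959·0.96197048) = 0.567192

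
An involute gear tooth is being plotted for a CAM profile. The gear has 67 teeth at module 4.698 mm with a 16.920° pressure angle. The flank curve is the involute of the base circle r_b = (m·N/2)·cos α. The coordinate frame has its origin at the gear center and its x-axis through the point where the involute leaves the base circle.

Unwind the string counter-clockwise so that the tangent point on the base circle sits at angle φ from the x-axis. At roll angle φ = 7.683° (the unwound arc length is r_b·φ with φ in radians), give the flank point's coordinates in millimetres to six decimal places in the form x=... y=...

pitch radius r_p = m·N/2 = 4.698·67/2 = 157.383000
base radius r_b = r_p·cos α = 157.383000·cos 16.920° = 150.570213
roll angle φ = 7.683° = 0.13409365 rad
x = r_b·(cos φ + φ·sin φ) = 150.570213·(0.99102291 + 0.13409365·0.13369215) = 151.917843
y = r_b·(sin φ − φ·cos φ) = 150.570213·(0.13369215 − 0.13409365·0.99102291) = 0.120798

x=151.917843 y=0.120798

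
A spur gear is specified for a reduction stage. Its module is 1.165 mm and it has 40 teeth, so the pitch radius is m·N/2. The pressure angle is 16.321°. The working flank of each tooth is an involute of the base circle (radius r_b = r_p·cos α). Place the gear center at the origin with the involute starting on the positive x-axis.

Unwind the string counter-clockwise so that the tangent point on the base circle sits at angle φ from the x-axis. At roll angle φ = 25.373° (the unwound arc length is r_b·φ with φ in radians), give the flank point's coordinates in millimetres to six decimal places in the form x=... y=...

pitch radius r_p = m·N/2 = 1.165·40/2 = 23.300000
base radius r_b = r_p·cos α = 23.300000·cos 16.321° = 22.361065
roll angle φ = 25.373° = 0.44284239 rad
x = r_b·(cos φ + φ·sin φ) = 22.361065·(0.90353732 + 0.44284239·0.42850940) = 24.447340
y = r_b·(sin φ − φ·cos φ) = 22.361065·(0.42850940 − 0.44284239·0.90353732) = 0.634714

x=24.447340 y=0.634714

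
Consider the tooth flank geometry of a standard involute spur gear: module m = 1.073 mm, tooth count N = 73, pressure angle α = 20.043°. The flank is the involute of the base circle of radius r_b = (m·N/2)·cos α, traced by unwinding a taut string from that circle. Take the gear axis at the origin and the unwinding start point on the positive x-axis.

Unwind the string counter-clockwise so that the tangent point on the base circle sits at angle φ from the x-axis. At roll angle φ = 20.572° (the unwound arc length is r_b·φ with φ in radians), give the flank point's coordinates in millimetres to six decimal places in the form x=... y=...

x=39.088218 y=0.560391

pitch radius r_p = m·N/2 = 1.073·73/2 = 39.164500
base radius r_b = r_p·cos α = 39.164500·cos 20.043° = 36.792528
roll angle φ = 20.572° = 0.35904913 rad
x = r_b·(cos φ + φ·sin φ) = 36.792528·(0.93623137 + 0.35904913·0.35138416) = 39.088218
y = r_b·(sin φ − φ·cos φ) = 36.792528·(0.35138416 − 0.35904913·0.93623137) = 0.560391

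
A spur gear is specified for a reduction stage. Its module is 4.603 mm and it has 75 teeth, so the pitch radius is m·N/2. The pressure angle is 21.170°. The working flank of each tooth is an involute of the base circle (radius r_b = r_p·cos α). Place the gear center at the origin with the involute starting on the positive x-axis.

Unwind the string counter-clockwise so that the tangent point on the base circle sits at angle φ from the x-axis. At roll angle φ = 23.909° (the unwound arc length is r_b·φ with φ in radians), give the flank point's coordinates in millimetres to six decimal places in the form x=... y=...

pitch radius r_p = m·N/2 = 4.603·75/2 = 172.612500
base radius r_b = r_p·cos α = 172.612500·cos 21.170° = 160.963404
roll angle φ = 23.909° = 0.41729077 rad
x = r_b·(cos φ + φ·sin φ) = 160.963404·(0.91419030 + 0.41729077·0.40528519) = 174.373599
y = r_b·(sin φ − φ·cos φ) = 160.963404·(0.40528519 − 0.41729077·0.91419030) = 3.831253

x=174.373599 y=3.831253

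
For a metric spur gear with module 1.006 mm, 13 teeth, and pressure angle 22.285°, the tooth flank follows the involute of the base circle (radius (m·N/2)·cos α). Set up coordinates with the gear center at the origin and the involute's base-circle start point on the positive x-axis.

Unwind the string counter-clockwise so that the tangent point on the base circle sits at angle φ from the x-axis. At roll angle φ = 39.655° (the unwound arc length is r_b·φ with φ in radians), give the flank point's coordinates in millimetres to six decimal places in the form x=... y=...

pitch radius r_p = m·N/2 = 1.006·13/2 = 6.539000
base radius r_b = r_p·cos α = 6.539000·cos 22.285° = 6.050596
roll angle φ = 39.655° = 0.69211031 rad
x = r_b·(cos φ + φ·sin φ) = 6.050596·(0.76990100 + 0.69211031·0.63816334) = 7.330783
y = r_b·(sin φ − φ·cos φ) = 6.050596·(0.63816334 − 0.69211031·0.76990100) = 0.637170

x=7.330783 y=0.637170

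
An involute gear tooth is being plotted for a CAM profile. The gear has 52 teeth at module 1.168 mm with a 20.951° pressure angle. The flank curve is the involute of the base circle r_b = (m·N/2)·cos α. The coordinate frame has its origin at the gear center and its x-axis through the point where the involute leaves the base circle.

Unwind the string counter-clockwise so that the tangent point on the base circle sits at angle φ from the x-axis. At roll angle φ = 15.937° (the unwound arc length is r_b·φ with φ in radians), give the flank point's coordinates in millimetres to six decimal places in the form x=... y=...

pitch radius r_p = m·N/2 = 1.168·52/2 = 30.368000
base radius r_b = r_p·cos α = 30.368000·cos 20.951° = 28.360267
roll angle φ = 15.937° = 0.27815312 rad
x = r_b·(cos φ + φ·sin φ) = 28.360267·(0.96156419 + 0.27815312·0.27458023) = 29.436243
y = r_b·(sin φ − φ·cos φ) = 28.360267·(0.27458023 − 0.27815312·0.96156419) = 0.201872

x=29.436243 y=0.201872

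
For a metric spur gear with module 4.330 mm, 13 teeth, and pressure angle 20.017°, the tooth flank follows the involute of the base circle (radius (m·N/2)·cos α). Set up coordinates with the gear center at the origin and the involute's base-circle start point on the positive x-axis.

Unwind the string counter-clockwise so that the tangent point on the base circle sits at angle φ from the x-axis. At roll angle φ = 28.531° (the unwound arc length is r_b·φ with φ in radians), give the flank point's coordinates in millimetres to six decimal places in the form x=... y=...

x=29.523004 y=1.061682

pitch radius r_p = m·N/2 = 4.330·13/2 = 28.145000
base radius r_b = r_p·cos α = 28.145000·cos 20.017° = 26.444792
roll angle φ = 28.531° = 0.49795989 rad
x = r_b·(cos φ + φ·sin φ) = 26.444792·(0.87855882 + 0.49795989·0.47763418) = 29.523004
y = r_b·(sin φ − φ·cos φ) = 26.444792·(0.47763418 − 0.49795989·0.87855882) = 1.061682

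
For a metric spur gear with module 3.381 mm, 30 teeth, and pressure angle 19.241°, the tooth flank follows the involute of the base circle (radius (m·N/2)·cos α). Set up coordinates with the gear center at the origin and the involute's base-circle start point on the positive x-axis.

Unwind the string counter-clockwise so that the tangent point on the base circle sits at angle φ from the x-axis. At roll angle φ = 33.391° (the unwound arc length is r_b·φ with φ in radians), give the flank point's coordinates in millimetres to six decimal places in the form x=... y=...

x=55.335842 y=3.053162

pitch radius r_p = m·N/2 = 3.381·30/2 = 50.715000
base radius r_b = r_p·cos α = 50.715000·cos 19.241° = 47.882100
roll angle φ = 33.391° = 0.58278289 rad
x = r_b·(cos φ + φ·sin φ) = 47.882100·(0.83493432 + 0.58278289·0.55034960) = 55.335842
y = r_b·(sin φ − φ·cos φ) = 47.882100·(0.55034960 − 0.58278289·0.83493432) = 3.053162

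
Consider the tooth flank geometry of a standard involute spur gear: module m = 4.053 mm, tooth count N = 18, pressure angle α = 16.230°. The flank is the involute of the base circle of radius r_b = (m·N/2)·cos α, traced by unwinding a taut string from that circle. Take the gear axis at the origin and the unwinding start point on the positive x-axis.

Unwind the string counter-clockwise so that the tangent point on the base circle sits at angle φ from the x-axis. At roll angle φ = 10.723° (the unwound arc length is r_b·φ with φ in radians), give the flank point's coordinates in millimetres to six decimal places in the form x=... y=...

pitch radius r_p = m·N/2 = 4.053·18/2 = 36.477000
base radius r_b = r_p·cos α = 36.477000·cos 16.230° = 35.023299
roll angle φ = 10.723° = 0.18715166 rad
x = r_b·(cos φ + φ·sin φ) = 35.023299·(0.98253819 + 0.18715166·0.18606105) = 35.631298
y = r_b·(sin φ − φ·cos φ) = 35.023299·(0.18606105 − 0.18715166·0.98253819) = 0.076260

x=35.631298 y=0.076260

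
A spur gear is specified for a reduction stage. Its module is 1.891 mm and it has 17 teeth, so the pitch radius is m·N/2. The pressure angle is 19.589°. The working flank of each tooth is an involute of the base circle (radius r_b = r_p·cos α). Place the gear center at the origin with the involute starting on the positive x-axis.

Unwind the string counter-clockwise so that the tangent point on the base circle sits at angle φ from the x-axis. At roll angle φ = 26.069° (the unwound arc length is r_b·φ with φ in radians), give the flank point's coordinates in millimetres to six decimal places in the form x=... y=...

x=16.630443 y=0.465676

pitch radius r_p = m·N/2 = 1.891·17/2 = 16.073500
base radius r_b = r_p·cos α = 16.073500·cos 19.589° = 15.143195
roll angle φ = 26.069° = 0.45498988 rad
x = r_b·(cos φ + φ·sin φ) = 15.143195·(0.89826547 + 0.45498988·0.43945323) = 16.630443
y = r_b·(sin φ − φ·cos φ) = 15.143195·(0.43945323 − 0.45498988·0.89826547) = 0.465676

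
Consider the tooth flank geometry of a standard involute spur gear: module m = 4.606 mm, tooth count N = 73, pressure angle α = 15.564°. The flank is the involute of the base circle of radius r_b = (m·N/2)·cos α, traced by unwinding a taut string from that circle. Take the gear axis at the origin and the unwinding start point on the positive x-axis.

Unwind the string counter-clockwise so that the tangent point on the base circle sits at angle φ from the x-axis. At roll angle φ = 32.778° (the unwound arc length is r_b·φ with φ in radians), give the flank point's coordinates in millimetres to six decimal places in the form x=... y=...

x=186.327208 y=9.780701

pitch radius r_p = m·N/2 = 4.606·73/2 = 168.119000
base radius r_b = r_p·cos α = 168.119000·cos 15.564° = 161.954302
roll angle φ = 32.778° = 0.57208402 rad
x = r_b·(cos φ + φ·sin φ) = 161.954302·(0.84077454 + 0.57208402·0.54138542) = 186.327208
y = r_b·(sin φ − φ·cos φ) = 161.954302·(0.54138542 − 0.57208402·0.84077454) = 9.780701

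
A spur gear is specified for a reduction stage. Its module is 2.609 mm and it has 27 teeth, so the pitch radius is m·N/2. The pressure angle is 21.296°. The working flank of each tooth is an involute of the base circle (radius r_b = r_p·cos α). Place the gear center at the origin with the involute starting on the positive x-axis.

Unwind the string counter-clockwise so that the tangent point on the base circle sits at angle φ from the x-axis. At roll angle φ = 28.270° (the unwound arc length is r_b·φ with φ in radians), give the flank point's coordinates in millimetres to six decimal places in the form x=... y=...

pitch radius r_p = m·N/2 = 2.609·27/2 = 35.221500
base radius r_b = r_p·cos α = 35.221500·cos 21.296° = 32.816456
roll angle φ = 28.270° = 0.49340458 rad
x = r_b·(cos φ + φ·sin φ) = 32.816456·(0.88072546 + 0.49340458·0.47362713) = 36.571159
y = r_b·(sin φ − φ·cos φ) = 32.816456·(0.47362713 − 0.49340458·0.88072546) = 1.282242

x=36.571159 y=1.282242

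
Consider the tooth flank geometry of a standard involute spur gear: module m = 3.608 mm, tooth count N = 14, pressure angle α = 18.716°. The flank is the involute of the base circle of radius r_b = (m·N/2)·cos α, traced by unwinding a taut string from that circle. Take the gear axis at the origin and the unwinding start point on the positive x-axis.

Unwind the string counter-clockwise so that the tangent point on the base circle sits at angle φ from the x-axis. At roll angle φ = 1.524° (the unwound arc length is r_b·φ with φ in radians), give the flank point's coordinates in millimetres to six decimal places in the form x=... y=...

x=23.928941 y=0.000150

pitch radius r_p = m·N/2 = 3.608·14/2 = 25.256000
base radius r_b = r_p·cos α = 25.256000·cos 18.716° = 23.920481
roll angle φ = 1.524° = 0.02659882 rad
x = r_b·(cos φ + φ·sin φ) = 23.920481·(0.99964627 + 0.02659882·0.02659568) = 23.928941
y = r_b·(sin φ − φ·cos φ) = 23.920481·(0.02659568 − 0.02659882·0.99964627) = 0.000150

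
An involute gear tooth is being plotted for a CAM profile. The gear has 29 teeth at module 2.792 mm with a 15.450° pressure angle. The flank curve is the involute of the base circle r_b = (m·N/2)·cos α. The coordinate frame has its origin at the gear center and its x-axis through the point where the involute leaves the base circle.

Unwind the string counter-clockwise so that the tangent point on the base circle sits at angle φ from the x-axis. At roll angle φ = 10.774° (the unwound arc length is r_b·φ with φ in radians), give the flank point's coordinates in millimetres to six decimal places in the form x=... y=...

pitch radius r_p = m·N/2 = 2.792·29/2 = 40.484000
base radius r_b = r_p·cos α = 40.484000·cos 15.450° = 39.021042
roll angle φ = 10.774° = 0.18804177 rad
x = r_b·(cos φ + φ·sin φ) = 39.021042·(0.98237218 + 0.18804177·0.18693555) = 39.704841
y = r_b·(sin φ − φ·cos φ) = 39.021042·(0.18693555 − 0.18804177·0.98237218) = 0.086180

x=39.704841 y=0.086180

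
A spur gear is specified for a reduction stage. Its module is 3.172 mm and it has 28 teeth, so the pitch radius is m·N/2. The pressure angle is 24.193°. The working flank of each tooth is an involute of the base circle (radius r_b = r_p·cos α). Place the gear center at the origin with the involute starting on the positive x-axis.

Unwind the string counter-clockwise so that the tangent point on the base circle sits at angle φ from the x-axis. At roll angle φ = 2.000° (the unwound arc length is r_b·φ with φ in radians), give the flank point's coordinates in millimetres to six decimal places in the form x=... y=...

x=40.532325 y=0.000574

pitch radius r_p = m·N/2 = 3.172·28/2 = 44.408000
base radius r_b = r_p·cos α = 44.408000·cos 24.193° = 40.507654
roll angle φ = 2.000° = 0.03490659 rad
x = r_b·(cos φ + φ·sin φ) = 40.507654·(0.99939083 + 0.03490659·0.03489950) = 40.532325
y = r_b·(sin φ − φ·cos φ) = 40.507654·(0.03489950 − 0.03490659·0.99939083) = 0.000574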